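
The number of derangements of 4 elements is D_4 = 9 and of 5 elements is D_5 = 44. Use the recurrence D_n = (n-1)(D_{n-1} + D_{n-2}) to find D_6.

265

D_6 = (6-1)·(D_5 + D_4) = 5·(44 + 9) = 5·53 = 265.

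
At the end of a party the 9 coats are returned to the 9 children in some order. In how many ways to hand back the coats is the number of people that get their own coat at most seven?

362879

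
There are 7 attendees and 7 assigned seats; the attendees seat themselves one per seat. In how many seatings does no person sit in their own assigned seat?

Use !n = (n-1)(!(n-1) + !(n-2)).
!7 = 6·(265 + 44) = 6·309 = 1854

1854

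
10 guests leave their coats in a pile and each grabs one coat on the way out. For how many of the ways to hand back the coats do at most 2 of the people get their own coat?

3337406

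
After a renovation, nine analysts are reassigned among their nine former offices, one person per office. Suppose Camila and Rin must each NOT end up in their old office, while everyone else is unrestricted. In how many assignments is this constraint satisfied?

287280

Inclusion-exclusion on the 2 forbidden self-matches:
Σ_{j=0}^{2} (-1)^j C(2,j)(9-j)!
= C(2,0)·9! - C(2,1)·8! + C(2,2)·7!
= 362880 - 80640 + 5040
= 287280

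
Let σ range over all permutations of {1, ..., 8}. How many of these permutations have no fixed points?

The subfactorial !8 = [8!/e] (nearest integer).
8! = 40320, and 40320/e ≈ 14832.90, so !8 = 14833.

14833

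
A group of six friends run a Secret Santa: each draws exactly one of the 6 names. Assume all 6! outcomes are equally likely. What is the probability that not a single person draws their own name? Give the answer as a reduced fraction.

53/144

Favorable outcomes: !6 = 265.
Total outcomes: 6! = 720.
Probability = 265/720 = 53/144.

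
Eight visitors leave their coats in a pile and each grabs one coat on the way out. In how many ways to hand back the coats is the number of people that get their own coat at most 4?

40179

# with exactly i fixed is C(8,i)·!(8-i); sum over i=0..4:
  i=0: C(8,0)·!8 = 1·14833 = 14833
  i=1: C(8,1)·!7 = 8·1854 = 14832
  i=2: C(8,2)·!6 = 28·265 = 7420
  i=3: C(8,3)·!5 = 56·44 = 2464
  i=4: C(8,4)·!4 = 70·9 = 630
Total = 40179.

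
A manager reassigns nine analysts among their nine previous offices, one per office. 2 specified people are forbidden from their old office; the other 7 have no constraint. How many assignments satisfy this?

287280

Inclusion-exclusion on the 2 forbidden self-matches:
Σ_{j=0}^{2} (-1)^j C(2,j)(9-j)!
= C(2,0)·9! - C(2,1)·8! + C(2,2)·7!
= 362880 - 80640 + 5040
= 287280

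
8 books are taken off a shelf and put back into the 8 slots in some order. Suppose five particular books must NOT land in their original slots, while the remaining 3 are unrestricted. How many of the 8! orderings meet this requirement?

21234

Let A_j be the event that the j-th constrained one is fixed. By inclusion-exclusion over the 5 events:
Σ_{j=0}^{5} (-1)^j C(5,j)(8-j)!
= C(5,0)·8! - C(5,1)·7! + C(5,2)·6! - C(5,3)·5! + C(5,4)·4! - C(5,5)·3!
= 40320 - 25200 + 7200 - 1200 + 120 - 6
= 21234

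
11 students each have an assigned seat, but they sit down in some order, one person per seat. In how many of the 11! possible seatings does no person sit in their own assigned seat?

By inclusion-exclusion, !11 = Σ (-1)^k · 11!/k! for k=0..11
= 11! - 11!/1! + 11!/2! - 11!/3! + 11!/4! - 11!/5! + 11!/6! - 11!/7! + 11!/8! - 11!/9! + 11!/10! - 11!/11!
= 39916800 - 39916800 + 19958400 - 6652800 + 1663200 - 332640 + 55440 - 7920 + 990 - 110 + 11 - 1
= 14684570

14684570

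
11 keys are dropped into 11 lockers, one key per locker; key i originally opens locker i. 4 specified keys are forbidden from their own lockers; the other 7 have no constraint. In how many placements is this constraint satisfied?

27422640

Inclusion-exclusion on the 4 forbidden self-matches:
Σ_{j=0}^{4} (-1)^j C(4,j)(11-j)!
= C(4,0)·11! - C(4,1)·10! + C(4,2)·9! - C(4,3)·8! + C(4,4)·7!
= 39916800 - 14515200 + 2177280 - 161280 + 5040
= 27422640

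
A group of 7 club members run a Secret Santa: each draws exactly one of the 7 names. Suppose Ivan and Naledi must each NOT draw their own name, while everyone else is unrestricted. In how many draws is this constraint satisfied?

Inclusion-exclusion on the 2 forbidden self-matches:
Σ_{j=0}^{2} (-1)^j C(2,j)(7-j)!
= C(2,0)·7! - C(2,1)·6! + C(2,2)·5!
= 5040 - 1440 + 120
= 3720

3720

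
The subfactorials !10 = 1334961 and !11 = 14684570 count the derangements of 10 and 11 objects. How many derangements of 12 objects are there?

176214841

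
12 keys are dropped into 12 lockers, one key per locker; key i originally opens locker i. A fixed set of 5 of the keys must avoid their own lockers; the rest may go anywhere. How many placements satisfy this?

Let A_j be the event that the j-th constrained one is fixed. By inclusion-exclusion over the 5 events:
Σ_{j=0}^{5} (-1)^j C(5,j)(12-j)!
= C(5,0)·12! - C(5,1)·11! + C(5,2)·10! - C(5,3)·9! + C(5,4)·8! - C(5,5)·7!
= 479001600 - 199584000 + 36288000 - 3628800 + 201600 - 5040
= 312273360

312273360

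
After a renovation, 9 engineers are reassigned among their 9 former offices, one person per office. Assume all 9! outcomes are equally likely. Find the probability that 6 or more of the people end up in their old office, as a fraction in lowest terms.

41/72576

Favorable outcomes: Σ_{i≥6} C(9,i)·!(9-i) = 84·2 + 36·1 + 9·0 + 1·1 = 205.
Total outcomes: 9! = 362880.
Probability = 205/362880 = 41/72576.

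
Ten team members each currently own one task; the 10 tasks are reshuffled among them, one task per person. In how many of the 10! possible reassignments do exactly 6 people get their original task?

Pick the 6 fixed positions: C(10,6) = 210 ways.
The other 4 form a derangement: !4 = 9.
Total: 210 × 9 = 1890.

1890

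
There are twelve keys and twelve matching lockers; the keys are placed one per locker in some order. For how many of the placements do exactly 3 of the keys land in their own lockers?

29369120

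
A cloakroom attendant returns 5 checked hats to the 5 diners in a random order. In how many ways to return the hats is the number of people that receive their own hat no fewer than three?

11

# with exactly i fixed is C(5,i)·!(5-i); sum over i=3..5:
  i=3: C(5,3)·!2 = 10·1 = 10
  i=4: C(5,4)·!1 = 5·0 = 0
  i=5: C(5,5)·!0 = 1·1 = 1
Total = 11.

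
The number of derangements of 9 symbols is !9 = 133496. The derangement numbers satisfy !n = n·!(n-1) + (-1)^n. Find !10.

1334961

!10 = 10·133496 + 1 = 1334961.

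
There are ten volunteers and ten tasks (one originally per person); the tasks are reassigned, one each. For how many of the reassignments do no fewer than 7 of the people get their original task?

Sum C(10,i)·!(10-i) for i = 7..10:
  i=7: C(10,7)·!3 = 120·2 = 240
  i=8: C(10,8)·!2 = 45·1 = 45
  i=9: C(10,9)·!1 = 10·0 = 0
  i=10: C(10,10)·!0 = 1·1 = 1
Total = 286.

286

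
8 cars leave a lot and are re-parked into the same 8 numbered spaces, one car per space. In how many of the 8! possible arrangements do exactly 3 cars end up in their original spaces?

2464

Choose which 3 of the 8 are fixed: C(8,3) = 56.
The remaining 5 must be deranged: !5 = 44.
Total: 56 × 44 = 2464.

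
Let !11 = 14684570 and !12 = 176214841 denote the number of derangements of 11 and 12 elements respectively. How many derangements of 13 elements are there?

2290792932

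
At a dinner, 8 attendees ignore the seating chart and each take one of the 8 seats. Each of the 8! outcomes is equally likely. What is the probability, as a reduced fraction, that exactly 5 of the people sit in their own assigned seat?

Favorable outcomes: C(8,5)·!3 = 56·2 = 112.
Total outcomes: 8! = 40320.
Probability = 112/40320 = 1/360.

1/360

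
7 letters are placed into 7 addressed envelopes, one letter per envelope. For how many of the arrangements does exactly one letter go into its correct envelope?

Choose which one of the 7 is fixed: C(7,1) = 7.
The remaining 6 must be deranged: !6 = 265.
Total: 7 × 265 = 1855.

1855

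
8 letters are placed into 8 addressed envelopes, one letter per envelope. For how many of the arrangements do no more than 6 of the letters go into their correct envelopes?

40319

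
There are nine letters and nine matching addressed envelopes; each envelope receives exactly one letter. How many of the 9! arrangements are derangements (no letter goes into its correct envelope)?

133496

By inclusion-exclusion, !9 = Σ (-1)^k · 9!/k! for k=0..9
= 9! - 9!/1! + 9!/2! - 9!/3! + 9!/4! - 9!/5! + 9!/6! - 9!/7! + 9!/8! - 9!/9!
= 362880 - 362880 + 181440 - 60480 + 15120 - 3024 + 504 - 72 + 9 - 1
= 133496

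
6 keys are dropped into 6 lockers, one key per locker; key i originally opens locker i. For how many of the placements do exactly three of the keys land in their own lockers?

40

Pick the 3 fixed positions: C(6,3) = 20 ways.
The other 3 form a derangement: !3 = 2.
Total: 20 × 2 = 40.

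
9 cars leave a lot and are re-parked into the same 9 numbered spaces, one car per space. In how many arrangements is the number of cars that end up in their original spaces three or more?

29143

# with exactly i fixed is C(9,i)·!(9-i); sum over i=3..9:
  i=3: C(9,3)·!6 = 84·265 = 22260
  i=4: C(9,4)·!5 = 126·44 = 5544
  i=5: C(9,5)·!4 = 126·9 = 1134
  i=6: C(9,6)·!3 = 84·2 = 168
  i=7: C(9,7)·!2 = 36·1 = 36
  i=8: C(9,8)·!1 = 9·0 = 0
  i=9: C(9,9)·!0 = 1·1 = 1
Total = 29143.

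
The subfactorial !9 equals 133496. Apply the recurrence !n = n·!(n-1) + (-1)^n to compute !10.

!10 = 10·133496 + 1 = 1334961.

1334961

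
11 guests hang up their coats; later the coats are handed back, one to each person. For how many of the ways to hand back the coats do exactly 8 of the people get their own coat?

Choose which 8 of the 11 are fixed: C(11,8) = 165.
The other 3 form a derangement: !3 = 2.
Total: 165 × 2 = 330.

330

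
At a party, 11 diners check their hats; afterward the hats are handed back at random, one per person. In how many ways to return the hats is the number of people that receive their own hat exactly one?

Choose which one of the 11 is fixed: C(11,1) = 11.
The remaining 10 must be deranged: !10 = 1334961.
Total: 11 × 1334961 = 14684571.

14684571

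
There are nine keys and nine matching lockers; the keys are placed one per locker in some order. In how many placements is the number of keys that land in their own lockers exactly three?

22260

Pick the 3 fixed positions: C(9,3) = 84 ways.
The remaining 6 must be deranged: !6 = 265.
Total: 84 × 265 = 22260.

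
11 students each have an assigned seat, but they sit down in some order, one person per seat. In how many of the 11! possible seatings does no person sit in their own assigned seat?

14684570

The subfactorial !11 = [11!/e] (nearest integer).
11! = 39916800, and 39916800/e ≈ 14684570.08, so !11 = 14684570.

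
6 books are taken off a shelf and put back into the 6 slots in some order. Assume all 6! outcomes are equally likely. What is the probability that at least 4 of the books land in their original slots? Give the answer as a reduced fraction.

1/45

Favorable outcomes: Σ_{i≥4} C(6,i)·!(6-i) = 15·1 + 6·0 + 1·1 = 16.
Total outcomes: 6! = 720.
Probability = 16/720 = 1/45.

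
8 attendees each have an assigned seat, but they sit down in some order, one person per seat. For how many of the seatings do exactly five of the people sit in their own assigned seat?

Choose which 5 of the 8 are fixed: C(8,5) = 56.
The remaining 3 must be deranged: !3 = 2.
Total: 56 × 2 = 112.

112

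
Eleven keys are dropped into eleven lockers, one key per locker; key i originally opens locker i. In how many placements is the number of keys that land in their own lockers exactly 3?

Pick the 3 fixed positions: C(11,3) = 165 ways.
The other 8 form a derangement: !8 = 14833.
Total: 165 × 14833 = 2447445.

2447445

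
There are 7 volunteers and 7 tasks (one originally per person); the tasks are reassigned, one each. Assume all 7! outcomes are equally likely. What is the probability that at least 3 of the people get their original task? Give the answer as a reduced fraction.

407/5040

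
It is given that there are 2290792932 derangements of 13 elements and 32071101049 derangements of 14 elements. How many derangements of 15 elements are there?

D_15 = (15-1)·(D_14 + D_13) = 14·(32071101049 + 2290792932) = 14·34361893981 = 481066515734.

481066515734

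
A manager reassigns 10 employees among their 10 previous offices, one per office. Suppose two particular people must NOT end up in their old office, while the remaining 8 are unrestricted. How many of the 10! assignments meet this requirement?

Inclusion-exclusion on the 2 forbidden self-matches:
Σ_{j=0}^{2} (-1)^j C(2,j)(10-j)!
= C(2,0)·10! - C(2,1)·9! + C(2,2)·8!
= 3628800 - 725760 + 40320
= 2943360

2943360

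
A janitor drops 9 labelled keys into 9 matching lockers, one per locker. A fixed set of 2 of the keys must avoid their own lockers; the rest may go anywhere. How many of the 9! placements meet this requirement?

287280

Inclusion-exclusion on the 2 forbidden self-matches:
Σ_{j=0}^{2} (-1)^j C(2,j)(9-j)!
= C(2,0)·9! - C(2,1)·8! + C(2,2)·7!
= 362880 - 80640 + 5040
= 287280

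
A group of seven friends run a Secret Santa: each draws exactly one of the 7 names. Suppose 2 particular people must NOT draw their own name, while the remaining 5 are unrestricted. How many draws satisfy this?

3720

Let A_j be the event that the j-th constrained one is fixed. By inclusion-exclusion over the 2 events:
Σ_{j=0}^{2} (-1)^j C(2,j)(7-j)!
= C(2,0)·7! - C(2,1)·6! + C(2,2)·5!
= 5040 - 1440 + 120
= 3720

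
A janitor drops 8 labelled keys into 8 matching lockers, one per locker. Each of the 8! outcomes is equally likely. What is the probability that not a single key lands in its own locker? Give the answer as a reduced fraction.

2119/5760

Favorable outcomes: !8 = 14833.
Total outcomes: 8! = 40320.
Probability = 14833/40320 = 2119/5760.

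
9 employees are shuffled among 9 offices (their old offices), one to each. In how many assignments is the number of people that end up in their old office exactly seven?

Pick the 7 fixed positions: C(9,7) = 36 ways.
The remaining 2 must be deranged: !2 = 1.
Total: 36 × 1 = 36.

36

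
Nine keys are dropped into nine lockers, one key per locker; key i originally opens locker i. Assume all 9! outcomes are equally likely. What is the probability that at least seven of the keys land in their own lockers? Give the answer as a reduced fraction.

Favorable outcomes: Σ_{i≥7} C(9,i)·!(9-i) = 36·1 + 9·0 + 1·1 = 37.
Total outcomes: 9! = 362880.
Probability = 37/362880 = 37/362880.

37/362880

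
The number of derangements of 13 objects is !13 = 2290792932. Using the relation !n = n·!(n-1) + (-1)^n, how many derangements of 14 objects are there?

32071101049

!14 = 14·2290792932 + 1 = 32071101049.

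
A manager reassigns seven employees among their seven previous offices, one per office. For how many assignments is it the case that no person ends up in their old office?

1854

Use !n = n·!(n-1) + (-1)^n.
!7 = 7·265 - 1 = 1854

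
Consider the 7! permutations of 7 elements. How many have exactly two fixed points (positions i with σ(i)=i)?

924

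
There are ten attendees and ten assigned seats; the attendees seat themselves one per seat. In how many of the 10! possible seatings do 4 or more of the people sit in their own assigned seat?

68914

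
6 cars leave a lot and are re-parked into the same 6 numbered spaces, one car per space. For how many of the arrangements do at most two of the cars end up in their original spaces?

Sum C(6,i)·!(6-i) for i = 0..2:
  i=0: C(6,0)·!6 = 1·265 = 265
  i=1: C(6,1)·!5 = 6·44 = 264
  i=2: C(6,2)·!4 = 15·9 = 135
Total = 664.

664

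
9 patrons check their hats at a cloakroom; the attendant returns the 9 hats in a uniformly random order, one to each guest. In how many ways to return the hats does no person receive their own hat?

Recurrence: !9 = 8·(!8 + !7).
!9 = 8·(14833 + 1854) = 8·16687 = 133496

133496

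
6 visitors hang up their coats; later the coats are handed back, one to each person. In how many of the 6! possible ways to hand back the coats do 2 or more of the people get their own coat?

Sum C(6,i)·!(6-i) for i = 2..6:
  i=2: C(6,2)·!4 = 15·9 = 135
  i=3: C(6,3)·!3 = 20·2 = 40
  i=4: C(6,4)·!2 = 15·1 = 15
  i=5: C(6,5)·!1 = 6·0 = 0
  i=6: C(6,6)·!0 = 1·1 = 1
Total = 191.

191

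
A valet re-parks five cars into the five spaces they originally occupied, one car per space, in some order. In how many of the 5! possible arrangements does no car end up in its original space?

44

The subfactorial !5 = [5!/e] (nearest integer).
5! = 120, and 120/e ≈ 44.15, so !5 = 44.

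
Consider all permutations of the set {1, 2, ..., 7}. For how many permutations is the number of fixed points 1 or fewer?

3709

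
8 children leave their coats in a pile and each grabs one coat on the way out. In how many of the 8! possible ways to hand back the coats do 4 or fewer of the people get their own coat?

# with exactly i fixed is C(8,i)·!(8-i); sum over i=0..4:
  i=0: C(8,0)·!8 = 1·14833 = 14833
  i=1: C(8,1)·!7 = 8·1854 = 14832
  i=2: C(8,2)·!6 = 28·265 = 7420
  i=3: C(8,3)·!5 = 56·44 = 2464
  i=4: C(8,4)·!4 = 70·9 = 630
Total = 40179.

40179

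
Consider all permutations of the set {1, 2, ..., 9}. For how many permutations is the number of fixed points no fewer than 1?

Sum C(9,i)·!(9-i) for i = 1..9:
  i=1: C(9,1)·!8 = 9·14833 = 133497
  i=2: C(9,2)·!7 = 36·1854 = 66744
  i=3: C(9,3)·!6 = 84·265 = 22260
  i=4: C(9,4)·!5 = 126·44 = 5544
  i=5: C(9,5)·!4 = 126·9 = 1134
  i=6: C(9,6)·!3 = 84·2 = 168
  i=7: C(9,7)·!2 = 36·1 = 36
  i=8: C(9,8)·!1 = 9·0 = 0
  i=9: C(9,9)·!0 = 1·1 = 1
Total = 229384.

229384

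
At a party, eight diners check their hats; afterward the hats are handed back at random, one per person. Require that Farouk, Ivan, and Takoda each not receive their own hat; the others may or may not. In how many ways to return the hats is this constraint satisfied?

Let A_j be the event that the j-th constrained one is fixed. By inclusion-exclusion over the 3 events:
Σ_{j=0}^{3} (-1)^j C(3,j)(8-j)!
= C(3,0)·8! - C(3,1)·7! + C(3,2)·6! - C(3,3)·5!
= 40320 - 15120 + 2160 - 120
= 27240

27240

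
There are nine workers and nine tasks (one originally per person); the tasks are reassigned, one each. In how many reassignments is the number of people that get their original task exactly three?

22260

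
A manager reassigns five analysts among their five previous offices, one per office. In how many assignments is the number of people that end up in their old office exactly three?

10

Pick the 3 fixed positions: C(5,3) = 10 ways.
The remaining 2 must be deranged: !2 = 1.
Total: 10 × 1 = 10.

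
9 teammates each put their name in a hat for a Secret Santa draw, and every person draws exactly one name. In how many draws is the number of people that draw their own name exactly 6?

Pick the 6 fixed positions: C(9,6) = 84 ways.
The remaining 3 must be deranged: !3 = 2.
Total: 84 × 2 = 168.

168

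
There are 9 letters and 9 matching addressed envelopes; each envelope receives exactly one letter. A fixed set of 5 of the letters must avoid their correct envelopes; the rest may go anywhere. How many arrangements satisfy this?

Inclusion-exclusion on the 5 forbidden self-matches:
Σ_{j=0}^{5} (-1)^j C(5,j)(9-j)!
= C(5,0)·9! - C(5,1)·8! + C(5,2)·7! - C(5,3)·6! + C(5,4)·5! - C(5,5)·4!
= 362880 - 201600 + 50400 - 7200 + 600 - 24
= 205056

205056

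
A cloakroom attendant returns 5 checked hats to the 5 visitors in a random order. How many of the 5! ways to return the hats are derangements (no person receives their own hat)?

!5 = 5! · Σ_{k=0}^{5} (-1)^k/k!
= 5! - 5!/1! + 5!/2! - 5!/3! + 5!/4! - 5!/5!
= 120 - 120 + 60 - 20 + 5 - 1
= 44

44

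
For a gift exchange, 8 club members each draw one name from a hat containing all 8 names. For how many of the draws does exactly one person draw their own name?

Choose which one of the 8 is fixed: C(8,1) = 8.
The other 7 form a derangement: !7 = 1854.
Total: 8 × 1854 = 14832.

14832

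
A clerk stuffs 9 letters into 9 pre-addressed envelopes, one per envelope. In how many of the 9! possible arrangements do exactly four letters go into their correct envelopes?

5544

Choose which 4 of the 9 are fixed: C(9,4) = 126.
The remaining 5 must be deranged: !5 = 44.
Total: 126 × 44 = 5544.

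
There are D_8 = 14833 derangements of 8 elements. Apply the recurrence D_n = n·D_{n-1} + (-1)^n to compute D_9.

D_9 = 9·14833 - 1 = 133496.

133496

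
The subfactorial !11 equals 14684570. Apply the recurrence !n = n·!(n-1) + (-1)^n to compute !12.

!12 = 12·14684570 + 1 = 176214841.

176214841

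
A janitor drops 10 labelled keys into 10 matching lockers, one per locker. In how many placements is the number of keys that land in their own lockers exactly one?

1334960

Pick the single fixed position: C(10,1) = 10 ways.
The remaining 9 must be deranged: !9 = 133496.
Total: 10 × 133496 = 1334960.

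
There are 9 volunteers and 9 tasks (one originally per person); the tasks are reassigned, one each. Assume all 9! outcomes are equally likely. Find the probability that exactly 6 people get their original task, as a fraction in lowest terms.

1/2160

Favorable outcomes: C(9,6)·!3 = 84·2 = 168.
Total outcomes: 9! = 362880.
Probability = 168/362880 = 1/2160.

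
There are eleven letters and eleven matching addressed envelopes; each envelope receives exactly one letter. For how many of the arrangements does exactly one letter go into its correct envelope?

14684571

Choose which one of the 11 is fixed: C(11,1) = 11.
The remaining 10 must be deranged: !10 = 1334961.
Total: 11 × 1334961 = 14684571.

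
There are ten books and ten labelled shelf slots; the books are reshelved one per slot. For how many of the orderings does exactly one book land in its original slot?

Pick the single fixed position: C(10,1) = 10 ways.
The other 9 form a derangement: !9 = 133496.
Total: 10 × 133496 = 1334960.

1334960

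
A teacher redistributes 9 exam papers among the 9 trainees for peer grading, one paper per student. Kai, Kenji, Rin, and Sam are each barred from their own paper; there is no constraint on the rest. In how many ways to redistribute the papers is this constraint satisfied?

Let A_j be the event that the j-th constrained one is fixed. By inclusion-exclusion over the 4 events:
Σ_{j=0}^{4} (-1)^j C(4,j)(9-j)!
= C(4,0)·9! - C(4,1)·8! + C(4,2)·7! - C(4,3)·6! + C(4,4)·5!
= 362880 - 161280 + 30240 - 2880 + 120
= 229080

229080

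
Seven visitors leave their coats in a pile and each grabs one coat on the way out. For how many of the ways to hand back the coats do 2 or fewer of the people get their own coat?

4633

# with exactly i fixed is C(7,i)·!(7-i); sum over i=0..2:
  i=0: C(7,0)·!7 = 1·1854 = 1854
  i=1: C(7,1)·!6 = 7·265 = 1855
  i=2: C(7,2)·!5 = 21·44 = 924
Total = 4633.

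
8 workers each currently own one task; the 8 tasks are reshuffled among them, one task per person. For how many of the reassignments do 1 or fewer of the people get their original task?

29665

# with exactly i fixed is C(8,i)·!(8-i); sum over i=0..1:
  i=0: C(8,0)·!8 = 1·14833 = 14833
  i=1: C(8,1)·!7 = 8·1854 = 14832
Total = 29665.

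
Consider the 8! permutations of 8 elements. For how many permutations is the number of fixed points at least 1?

25487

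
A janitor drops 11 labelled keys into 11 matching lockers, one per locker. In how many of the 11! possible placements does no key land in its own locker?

!11 = 11! · Σ_{k=0}^{11} (-1)^k/k!
= 11! - 11!/1! + 11!/2! - 11!/3! + 11!/4! - 11!/5! + 11!/6! - 11!/7! + 11!/8! - 11!/9! + 11!/10! - 11!/11!
= 39916800 - 39916800 + 19958400 - 6652800 + 1663200 - 332640 + 55440 - 7920 + 990 - 110 + 11 - 1
= 14684570

14684570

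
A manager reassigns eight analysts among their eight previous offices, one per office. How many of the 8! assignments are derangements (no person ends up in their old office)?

14833

Recurrence: !8 = 8·!7 + (-1)^8.
!8 = 8·1854 + 1 = 14833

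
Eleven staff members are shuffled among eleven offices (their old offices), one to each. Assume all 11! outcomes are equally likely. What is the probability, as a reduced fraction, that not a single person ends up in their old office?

1468457/3991680

Favorable outcomes: !11 = 14684570.
Total outcomes: 11! = 39916800.
Probability = 14684570/39916800 = 1468457/3991680.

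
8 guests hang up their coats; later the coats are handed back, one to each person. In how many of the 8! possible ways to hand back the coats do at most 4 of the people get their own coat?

Sum C(8,i)·!(8-i) for i = 0..4:
  i=0: C(8,0)·!8 = 1·14833 = 14833
  i=1: C(8,1)·!7 = 8·1854 = 14832
  i=2: C(8,2)·!6 = 28·265 = 7420
  i=3: C(8,3)·!5 = 56·44 = 2464
  i=4: C(8,4)·!4 = 70·9 = 630
Total = 40179.

40179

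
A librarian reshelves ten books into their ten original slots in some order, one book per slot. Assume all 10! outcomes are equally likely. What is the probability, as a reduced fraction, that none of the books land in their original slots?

Favorable outcomes: !10 = 1334961.
Total outcomes: 10! = 3628800.
Probability = 1334961/3628800 = 16481/44800.

16481/44800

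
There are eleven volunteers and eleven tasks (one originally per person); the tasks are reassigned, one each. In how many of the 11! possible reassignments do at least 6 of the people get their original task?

23684

# with exactly i fixed is C(11,i)·!(11-i); sum over i=6..11:
  i=6: C(11,6)·!5 = 462·44 = 20328
  i=7: C(11,7)·!4 = 330·9 = 2970
  i=8: C(11,8)·!3 = 165·2 = 330
  i=9: C(11,9)·!2 = 55·1 = 55
  i=10: C(11,10)·!1 = 11·0 = 0
  i=11: C(11,11)·!0 = 1·1 = 1
Total = 23684.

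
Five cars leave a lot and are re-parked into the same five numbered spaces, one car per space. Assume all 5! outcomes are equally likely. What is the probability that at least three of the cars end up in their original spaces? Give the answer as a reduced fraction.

Favorable outcomes: Σ_{i≥3} C(5,i)·!(5-i) = 10·1 + 5·0 + 1·1 = 11.
Total outcomes: 5! = 120.
Probability = 11/120 = 11/120.

11/120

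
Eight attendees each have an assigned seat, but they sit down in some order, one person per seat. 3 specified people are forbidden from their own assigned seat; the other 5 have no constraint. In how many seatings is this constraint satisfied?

27240

Let A_j be the event that the j-th constrained one is fixed. By inclusion-exclusion over the 3 events:
Σ_{j=0}^{3} (-1)^j C(3,j)(8-j)!
= C(3,0)·8! - C(3,1)·7! + C(3,2)·6! - C(3,3)·5!
= 40320 - 15120 + 2160 - 120
= 27240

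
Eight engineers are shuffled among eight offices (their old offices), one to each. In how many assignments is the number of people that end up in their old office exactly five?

112

Pick the 5 fixed positions: C(8,5) = 56 ways.
The remaining 3 must be deranged: !3 = 2.
Total: 56 × 2 = 112.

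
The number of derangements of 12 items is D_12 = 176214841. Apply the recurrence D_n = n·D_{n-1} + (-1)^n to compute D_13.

2290792932

D_13 = 13·176214841 - 1 = 2290792932.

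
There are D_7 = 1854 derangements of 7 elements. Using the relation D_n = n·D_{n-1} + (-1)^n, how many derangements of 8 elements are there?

D_8 = 8·1854 + 1 = 14833.

14833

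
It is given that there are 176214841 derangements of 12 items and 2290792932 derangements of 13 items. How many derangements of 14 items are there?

32071101049

!14 = (14-1)·(!13 + !12) = 13·(2290792932 + 176214841) = 13·2467007773 = 32071101049.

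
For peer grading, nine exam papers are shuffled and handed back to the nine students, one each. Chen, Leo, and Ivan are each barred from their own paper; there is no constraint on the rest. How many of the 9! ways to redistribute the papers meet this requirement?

256320

Let A_j be the event that the j-th constrained one is fixed. By inclusion-exclusion over the 3 events:
Σ_{j=0}^{3} (-1)^j C(3,j)(9-j)!
= C(3,0)·9! - C(3,1)·8! + C(3,2)·7! - C(3,3)·6!
= 362880 - 120960 + 15120 - 720
= 256320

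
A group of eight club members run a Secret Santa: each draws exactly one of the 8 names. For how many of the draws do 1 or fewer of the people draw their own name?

29665

# with exactly i fixed is C(8,i)·!(8-i); sum over i=0..1:
  i=0: C(8,0)·!8 = 1·14833 = 14833
  i=1: C(8,1)·!7 = 8·1854 = 14832
Total = 29665.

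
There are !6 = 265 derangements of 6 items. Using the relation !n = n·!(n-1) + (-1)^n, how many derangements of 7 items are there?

!7 = 7·265 - 1 = 1854.

1854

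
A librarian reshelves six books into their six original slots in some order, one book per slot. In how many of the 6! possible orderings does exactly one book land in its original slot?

264

Choose which one of the 6 is fixed: C(6,1) = 6.
The other 5 form a derangement: !5 = 44.
Total: 6 × 44 = 264.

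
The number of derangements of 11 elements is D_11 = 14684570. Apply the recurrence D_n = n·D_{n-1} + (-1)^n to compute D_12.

176214841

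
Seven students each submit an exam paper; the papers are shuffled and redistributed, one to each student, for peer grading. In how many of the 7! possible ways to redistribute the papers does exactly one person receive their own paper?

1855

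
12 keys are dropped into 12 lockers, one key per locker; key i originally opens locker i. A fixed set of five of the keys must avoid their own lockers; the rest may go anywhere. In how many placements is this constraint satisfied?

312273360

Inclusion-exclusion on the 5 forbidden self-matches:
Σ_{j=0}^{5} (-1)^j C(5,j)(12-j)!
= C(5,0)·12! - C(5,1)·11! + C(5,2)·10! - C(5,3)·9! + C(5,4)·8! - C(5,5)·7!
= 479001600 - 199584000 + 36288000 - 3628800 + 201600 - 5040
= 312273360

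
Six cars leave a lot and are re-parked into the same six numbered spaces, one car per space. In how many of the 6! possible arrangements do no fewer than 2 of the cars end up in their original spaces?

191

# with exactly i fixed is C(6,i)·!(6-i); sum over i=2..6:
  i=2: C(6,2)·!4 = 15·9 = 135
  i=3: C(6,3)·!3 = 20·2 = 40
  i=4: C(6,4)·!2 = 15·1 = 15
  i=5: C(6,5)·!1 = 6·0 = 0
  i=6: C(6,6)·!0 = 1·1 = 1
Total = 191.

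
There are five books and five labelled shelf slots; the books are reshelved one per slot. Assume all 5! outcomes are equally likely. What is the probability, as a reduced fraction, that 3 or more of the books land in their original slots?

11/120

Favorable outcomes: Σ_{i≥3} C(5,i)·!(5-i) = 10·1 + 5·0 + 1·1 = 11.
Total outcomes: 5! = 120.
Probability = 11/120 = 11/120.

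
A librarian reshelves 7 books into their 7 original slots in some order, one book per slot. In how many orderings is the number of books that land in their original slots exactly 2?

Pick the 2 fixed positions: C(7,2) = 21 ways.
The other 5 form a derangement: !5 = 44.
Total: 21 × 44 = 924.

924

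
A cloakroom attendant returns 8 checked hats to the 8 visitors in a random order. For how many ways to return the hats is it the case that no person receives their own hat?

14833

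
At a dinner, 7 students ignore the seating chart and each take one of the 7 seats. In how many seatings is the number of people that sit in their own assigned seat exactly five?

21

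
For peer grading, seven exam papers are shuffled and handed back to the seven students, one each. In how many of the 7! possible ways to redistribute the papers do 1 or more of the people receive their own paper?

3186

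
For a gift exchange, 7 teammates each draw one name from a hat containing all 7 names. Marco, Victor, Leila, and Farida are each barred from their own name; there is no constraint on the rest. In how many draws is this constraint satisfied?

2790

Let A_j be the event that the j-th constrained one is fixed. By inclusion-exclusion over the 4 events:
Σ_{j=0}^{4} (-1)^j C(4,j)(7-j)!
= C(4,0)·7! - C(4,1)·6! + C(4,2)·5! - C(4,3)·4! + C(4,4)·3!
= 5040 - 2880 + 720 - 96 + 6
= 2790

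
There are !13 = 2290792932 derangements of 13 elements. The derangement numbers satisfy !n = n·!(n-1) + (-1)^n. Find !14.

32071101049

!14 = 14·2290792932 + 1 = 32071101049.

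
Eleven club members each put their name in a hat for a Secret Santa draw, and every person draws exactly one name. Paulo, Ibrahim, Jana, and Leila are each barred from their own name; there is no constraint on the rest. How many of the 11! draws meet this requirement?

27422640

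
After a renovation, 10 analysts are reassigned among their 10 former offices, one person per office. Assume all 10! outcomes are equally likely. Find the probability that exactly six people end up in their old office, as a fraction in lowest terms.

1/1920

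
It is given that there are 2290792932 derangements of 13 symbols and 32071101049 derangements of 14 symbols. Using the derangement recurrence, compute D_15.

481066515734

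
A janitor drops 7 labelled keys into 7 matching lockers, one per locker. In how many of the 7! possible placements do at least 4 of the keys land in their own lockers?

# with exactly i fixed is C(7,i)·!(7-i); sum over i=4..7:
  i=4: C(7,4)·!3 = 35·2 = 70
  i=5: C(7,5)·!2 = 21·1 = 21
  i=6: C(7,6)·!1 = 7·0 = 0
  i=7: C(7,7)·!0 = 1·1 = 1
Total = 92.

92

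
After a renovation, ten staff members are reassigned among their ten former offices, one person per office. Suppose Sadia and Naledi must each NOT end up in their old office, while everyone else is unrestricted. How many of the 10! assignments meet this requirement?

2943360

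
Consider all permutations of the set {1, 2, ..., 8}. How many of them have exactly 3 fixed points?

2464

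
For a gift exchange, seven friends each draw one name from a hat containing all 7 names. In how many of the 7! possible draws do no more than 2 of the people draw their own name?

# with exactly i fixed is C(7,i)·!(7-i); sum over i=0..2:
  i=0: C(7,0)·!7 = 1·1854 = 1854
  i=1: C(7,1)·!6 = 7·265 = 1855
  i=2: C(7,2)·!5 = 21·44 = 924
Total = 4633.

4633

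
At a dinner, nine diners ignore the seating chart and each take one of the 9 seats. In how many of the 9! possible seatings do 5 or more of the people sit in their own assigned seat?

1339

Sum C(9,i)·!(9-i) for i = 5..9:
  i=5: C(9,5)·!4 = 126·9 = 1134
  i=6: C(9,6)·!3 = 84·2 = 168
  i=7: C(9,7)·!2 = 36·1 = 36
  i=8: C(9,8)·!1 = 9·0 = 0
  i=9: C(9,9)·!0 = 1·1 = 1
Total = 1339.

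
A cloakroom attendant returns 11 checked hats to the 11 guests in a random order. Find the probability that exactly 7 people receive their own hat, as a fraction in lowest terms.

1/13440

Favorable outcomes: C(11,7)·!4 = 330·9 = 2970.
Total outcomes: 11! = 39916800.
Probability = 2970/39916800 = 1/13440.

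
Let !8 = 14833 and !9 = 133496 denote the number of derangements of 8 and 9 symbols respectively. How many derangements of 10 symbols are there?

1334961

!10 = (10-1)·(!9 + !8) = 9·(133496 + 14833) = 9·148329 = 1334961.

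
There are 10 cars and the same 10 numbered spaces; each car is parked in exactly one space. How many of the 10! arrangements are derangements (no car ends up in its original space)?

1334961

The number of derangements of 10 is !10 = Σ_{k=0}^{10} (-1)^k·10!/k!
= 10! - 10!/1! + 10!/2! - 10!/3! + 10!/4! - 10!/5! + 10!/6! - 10!/7! + 10!/8! - 10!/9! + 10!/10!
= 3628800 - 3628800 + 1814400 - 604800 + 151200 - 30240 + 5040 - 720 + 90 - 10 + 1
= 1334961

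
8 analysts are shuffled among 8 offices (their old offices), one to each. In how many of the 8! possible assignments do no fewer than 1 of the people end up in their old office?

25487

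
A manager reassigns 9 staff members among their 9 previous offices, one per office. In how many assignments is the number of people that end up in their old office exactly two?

Choose which 2 of the 9 are fixed: C(9,2) = 36.
The remaining 7 must be deranged: !7 = 1854.
Total: 36 × 1854 = 66744.

66744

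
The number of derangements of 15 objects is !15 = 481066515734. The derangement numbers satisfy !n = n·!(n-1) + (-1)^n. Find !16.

!16 = 16·481066515734 + 1 = 7697064251745.

7697064251745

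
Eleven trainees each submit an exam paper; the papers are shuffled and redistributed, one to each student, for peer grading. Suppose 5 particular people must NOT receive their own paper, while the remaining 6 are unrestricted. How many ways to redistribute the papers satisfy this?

25022880

Let A_j be the event that the j-th constrained one is fixed. By inclusion-exclusion over the 5 events:
Σ_{j=0}^{5} (-1)^j C(5,j)(11-j)!
= C(5,0)·11! - C(5,1)·10! + C(5,2)·9! - C(5,3)·8! + C(5,4)·7! - C(5,5)·6!
= 39916800 - 18144000 + 3628800 - 403200 + 25200 - 720
= 25022880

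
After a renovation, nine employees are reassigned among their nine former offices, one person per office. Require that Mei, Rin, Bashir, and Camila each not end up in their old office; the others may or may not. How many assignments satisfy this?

Let A_j be the event that the j-th constrained one is fixed. By inclusion-exclusion over the 4 events:
Σ_{j=0}^{4} (-1)^j C(4,j)(9-j)!
= C(4,0)·9! - C(4,1)·8! + C(4,2)·7! - C(4,3)·6! + C(4,4)·5!
= 362880 - 161280 + 30240 - 2880 + 120
= 229080

229080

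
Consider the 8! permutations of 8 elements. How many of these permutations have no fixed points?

14833

!8 is the nearest integer to 8!/e.
8! = 40320, and 40320/e ≈ 14832.90, so !8 = 14833.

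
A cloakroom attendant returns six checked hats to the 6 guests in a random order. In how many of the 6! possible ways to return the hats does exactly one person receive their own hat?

264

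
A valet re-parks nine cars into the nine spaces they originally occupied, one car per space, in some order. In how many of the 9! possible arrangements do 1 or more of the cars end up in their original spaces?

229384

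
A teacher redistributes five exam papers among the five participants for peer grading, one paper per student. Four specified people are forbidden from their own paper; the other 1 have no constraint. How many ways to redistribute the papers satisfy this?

53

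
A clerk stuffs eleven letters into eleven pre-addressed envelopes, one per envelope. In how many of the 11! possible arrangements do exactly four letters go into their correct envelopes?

611820

Choose which 4 of the 11 are fixed: C(11,4) = 330.
The other 7 form a derangement: !7 = 1854.
Total: 330 × 1854 = 611820.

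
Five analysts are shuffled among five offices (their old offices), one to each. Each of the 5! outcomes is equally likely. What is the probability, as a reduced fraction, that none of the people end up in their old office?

11/30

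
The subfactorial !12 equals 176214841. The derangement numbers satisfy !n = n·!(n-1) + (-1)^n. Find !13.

!13 = 13·176214841 - 1 = 2290792932.

2290792932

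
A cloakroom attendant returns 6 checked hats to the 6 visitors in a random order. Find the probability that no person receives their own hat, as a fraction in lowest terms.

53/144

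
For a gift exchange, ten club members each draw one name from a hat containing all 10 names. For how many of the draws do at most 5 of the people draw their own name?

3626624

# with exactly i fixed is C(10,i)·!(10-i); sum over i=0..5:
  i=0: C(10,0)·!10 = 1·1334961 = 1334961
  i=1: C(10,1)·!9 = 10·133496 = 1334960
  i=2: C(10,2)·!8 = 45·14833 = 667485
  i=3: C(10,3)·!7 = 120·1854 = 222480
  i=4: C(10,4)·!6 = 210·265 = 55650
  i=5: C(10,5)·!5 = 252·44 = 11088
Total = 3626624.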